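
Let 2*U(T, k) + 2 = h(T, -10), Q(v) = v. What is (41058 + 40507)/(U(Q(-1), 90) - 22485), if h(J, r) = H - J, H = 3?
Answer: -7415/2044 ≈ -3.6277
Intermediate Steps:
h(J, r) = 3 - J
U(T, k) = ½ - T/2 (U(T, k) = -1 + (3 - T)/2 = -1 + (3/2 - T/2) = ½ - T/2)
(41058 + 40507)/(U(Q(-1), 90) - 22485) = (41058 + 40507)/((½ - ½*(-1)) - 22485) = 81565/((½ + ½) - 22485) = 81565/(1 - 22485) = 81565/(-22484) = 81565*(-1/22484) = -7415/2044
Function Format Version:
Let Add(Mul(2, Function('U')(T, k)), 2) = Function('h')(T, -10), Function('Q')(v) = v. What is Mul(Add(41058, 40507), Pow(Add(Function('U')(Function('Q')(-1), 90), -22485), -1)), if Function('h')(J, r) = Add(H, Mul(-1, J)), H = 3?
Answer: Rational(-7415, 2044) ≈ -3.6277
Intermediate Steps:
Function('h')(J, r) = Add(3, Mul(-1, J))
Function('U')(T, k) = Add(Rational(1, 2), Mul(Rational(-1, 2), T)) (Function('U')(T, k) = Add(-1, Mul(Rational(1, 2), Add(3, Mul(-1, T)))) = Add(-1, Add(Rational(3, 2), Mul(Rational(-1, 2), T))) = Add(Rational(1, 2), Mul(Rational(-1, 2), T)))
Mul(Add(41058, 40507), Pow(Add(Function('U')(Function('Q')(-1), 90), -22485), -1)) = Mul(Add(41058, 40507), Pow(Add(Add(Rational(1, 2), Mul(Rational(-1, 2), -1)), -22485), -1)) = Mul(81565, Pow(Add(Add(Rational(1, 2), Rational(1, 2)), -22485), -1)) = Mul(81565, Pow(Add(1, -22485), -1)) = Mul(81565, Pow(-22484, -1)) = Mul(81565, Rational(-1, 22484)) = Rational(-7415, 2044)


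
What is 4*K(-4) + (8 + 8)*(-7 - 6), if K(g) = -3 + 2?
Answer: -212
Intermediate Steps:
K(g) = -1
4*K(-4) + (8 + 8)*(-7 - 6) = 4*(-1) + (8 + 8)*(-7 - 6) = -4 + 16*(-13) = -4 - 208 = -212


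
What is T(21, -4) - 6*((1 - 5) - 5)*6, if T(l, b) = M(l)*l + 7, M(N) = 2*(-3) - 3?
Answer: 142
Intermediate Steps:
M(N) = -9 (M(N) = -6 - 3 = -9)
T(l, b) = 7 - 9*l (T(l, b) = -9*l + 7 = 7 - 9*l)
T(21, -4) - 6*((1 - 5) - 5)*6 = (7 - 9*21) - 6*((1 - 5) - 5)*6 = (7 - 189) - 6*(-4 - 5)*6 = -182 - 6*(-9)*6 = -182 - (-54)*6 = -182 - 1*(-324) = -182 + 324 = 142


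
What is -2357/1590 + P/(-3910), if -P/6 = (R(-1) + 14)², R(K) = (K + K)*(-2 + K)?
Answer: -539987/621690 ≈ -0.86858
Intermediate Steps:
R(K) = 2*K*(-2 + K) (R(K) = (2*K)*(-2 + K) = 2*K*(-2 + K))
P = -2400 (P = -6*(2*(-1)*(-2 - 1) + 14)² = -6*(2*(-1)*(-3) + 14)² = -6*(6 + 14)² = -6*20² = -6*400 = -2400)
-2357/1590 + P/(-3910) = -2357/1590 - 2400/(-3910) = -2357*1/1590 - 2400*(-1/3910) = -2357/1590 + 240/391 = -539987/621690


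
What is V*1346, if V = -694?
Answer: -934124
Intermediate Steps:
V*1346 = -694*1346 = -934124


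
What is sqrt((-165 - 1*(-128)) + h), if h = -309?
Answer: I*sqrt(346) ≈ 18.601*I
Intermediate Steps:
sqrt((-165 - 1*(-128)) + h) = sqrt((-165 - 1*(-128)) - 309) = sqrt((-165 + 128) - 309) = sqrt(-37 - 309) = sqrt(-346) = I*sqrt(346)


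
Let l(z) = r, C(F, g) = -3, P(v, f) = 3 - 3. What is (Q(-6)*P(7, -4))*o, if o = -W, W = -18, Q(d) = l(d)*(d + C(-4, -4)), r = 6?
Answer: 0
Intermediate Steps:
P(v, f) = 0
l(z) = 6
Q(d) = -18 + 6*d (Q(d) = 6*(d - 3) = 6*(-3 + d) = -18 + 6*d)
o = 18 (o = -1*(-18) = 18)
(Q(-6)*P(7, -4))*o = ((-18 + 6*(-6))*0)*18 = ((-18 - 36)*0)*18 = -54*0*18 = 0*18 = 0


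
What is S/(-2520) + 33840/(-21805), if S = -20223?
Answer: 1129161/174440 ≈ 6.4731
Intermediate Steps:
S/(-2520) + 33840/(-21805) = -20223/(-2520) + 33840/(-21805) = -20223*(-1/2520) + 33840*(-1/21805) = 321/40 - 6768/4361 = 1129161/174440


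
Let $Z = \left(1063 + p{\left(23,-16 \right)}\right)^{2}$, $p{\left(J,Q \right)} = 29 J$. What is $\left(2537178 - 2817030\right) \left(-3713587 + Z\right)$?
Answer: $201685698324$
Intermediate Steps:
$Z = 2992900$ ($Z = \left(1063 + 29 \cdot 23\right)^{2} = \left(1063 + 667\right)^{2} = 1730^{2} = 2992900$)
$\left(2537178 - 2817030\right) \left(-3713587 + Z\right) = \left(2537178 - 2817030\right) \left(-3713587 + 2992900\right) = \left(-279852\right) \left(-720687\right) = 201685698324$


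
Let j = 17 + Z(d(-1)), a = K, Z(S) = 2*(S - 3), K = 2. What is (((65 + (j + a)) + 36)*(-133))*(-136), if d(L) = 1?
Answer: 2098208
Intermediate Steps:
Z(S) = -6 + 2*S (Z(S) = 2*(-3 + S) = -6 + 2*S)
a = 2
j = 13 (j = 17 + (-6 + 2*1) = 17 + (-6 + 2) = 17 - 4 = 13)
(((65 + (j + a)) + 36)*(-133))*(-136) = (((65 + (13 + 2)) + 36)*(-133))*(-136) = (((65 + 15) + 36)*(-133))*(-136) = ((80 + 36)*(-133))*(-136) = (116*(-133))*(-136) = -15428*(-136) = 2098208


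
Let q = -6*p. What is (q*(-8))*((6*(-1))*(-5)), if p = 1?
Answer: 1440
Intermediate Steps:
q = -6 (q = -6*1 = -6)
(q*(-8))*((6*(-1))*(-5)) = (-6*(-8))*((6*(-1))*(-5)) = 48*(-6*(-5)) = 48*30 = 1440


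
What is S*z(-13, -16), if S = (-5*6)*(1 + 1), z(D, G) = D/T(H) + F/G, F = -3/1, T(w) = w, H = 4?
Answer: 735/4 ≈ 183.75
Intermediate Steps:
F = -3 (F = -3*1 = -3)
z(D, G) = -3/G + D/4 (z(D, G) = D/4 - 3/G = -3/G + D/4)
S = -60 (S = -30*2 = -60)
S*z(-13, -16) = -60*(-3/(-16) + (¼)*(-13)) = -60*(-3*(-1/16) - 13/4) = -60*(3/16 - 13/4) = -60*(-49/16) = 735/4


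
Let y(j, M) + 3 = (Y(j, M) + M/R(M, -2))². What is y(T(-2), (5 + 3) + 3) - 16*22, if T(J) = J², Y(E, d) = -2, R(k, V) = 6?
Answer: -12779/36 ≈ -354.97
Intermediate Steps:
y(j, M) = -3 + (-2 + M/6)²
y(T(-2), (5 + 3) + 3) - 16*22 = (-3 + (-12 + ((5 + 3) + 3))²/36) - 16*22 = (-3 + (-12 + (8 + 3))²/36) - 352 = (-3 + (-12 + 11)²/36) - 352 = (-3 + (1/36)*(-1)²) - 352 = (-3 + (1/36)*1) - 352 = (-3 + 1/36) - 352 = -107/36 - 352 = -12779/36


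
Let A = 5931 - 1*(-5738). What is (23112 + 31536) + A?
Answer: 66317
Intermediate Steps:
A = 11669 (A = 5931 + 5738 = 11669)
(23112 + 31536) + A = (23112 + 31536) + 11669 = 54648 + 11669 = 66317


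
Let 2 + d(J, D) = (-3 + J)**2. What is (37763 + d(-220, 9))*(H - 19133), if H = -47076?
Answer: -5792625410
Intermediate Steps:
d(J, D) = -2 + (-3 + J)**2
(37763 + d(-220, 9))*(H - 19133) = (37763 + (-2 + (-3 - 220)**2))*(-47076 - 19133) = (37763 + (-2 + (-223)**2))*(-66209) = (37763 + (-2 + 49729))*(-66209) = (37763 + 49727)*(-66209) = 87490*(-66209) = -5792625410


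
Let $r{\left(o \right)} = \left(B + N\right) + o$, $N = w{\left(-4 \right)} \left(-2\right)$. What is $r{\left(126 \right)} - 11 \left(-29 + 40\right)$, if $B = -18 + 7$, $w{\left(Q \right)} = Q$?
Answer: $2$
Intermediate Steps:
$B = -11$
$N = 8$ ($N = \left(-4\right) \left(-2\right) = 8$)
$r{\left(o \right)} = -3 + o$ ($r{\left(o \right)} = \left(-11 + 8\right) + o = -3 + o$)
$r{\left(126 \right)} - 11 \left(-29 + 40\right) = \left(-3 + 126\right) - 11 \left(-29 + 40\right) = 123 - 121 = 2$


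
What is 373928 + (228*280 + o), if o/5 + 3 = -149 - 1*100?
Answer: 436508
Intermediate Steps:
o = -1260 (o = -15 + 5*(-149 - 1*100) = -15 + 5*(-149 - 100) = -15 + 5*(-249) = -15 - 1245 = -1260)
373928 + (228*280 + o) = 373928 + (228*280 - 1260) = 373928 + (63840 - 1260) = 373928 + 62580 = 436508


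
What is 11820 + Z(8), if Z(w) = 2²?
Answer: 11824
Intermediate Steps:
Z(w) = 4
11820 + Z(8) = 11820 + 4 = 11824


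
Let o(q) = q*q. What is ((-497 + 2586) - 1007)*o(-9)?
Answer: 87642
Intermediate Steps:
o(q) = q²
((-497 + 2586) - 1007)*o(-9) = ((-497 + 2586) - 1007)*(-9)² = (2089 - 1007)*81 = 1082*81 = 87642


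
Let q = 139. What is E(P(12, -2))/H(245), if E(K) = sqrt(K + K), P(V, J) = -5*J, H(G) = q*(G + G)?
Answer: sqrt(5)/34055 ≈ 6.5660e-5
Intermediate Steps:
H(G) = 278*G (H(G) = 139*(G + G) = 139*(2*G) = 278*G)
E(K) = sqrt(2)*sqrt(K) (E(K) = sqrt(2*K) = sqrt(2)*sqrt(K))
E(P(12, -2))/H(245) = (sqrt(2)*sqrt(-5*(-2)))/((278*245)) = (sqrt(2)*sqrt(10))/68110 = (2*sqrt(5))*(1/68110) = sqrt(5)/34055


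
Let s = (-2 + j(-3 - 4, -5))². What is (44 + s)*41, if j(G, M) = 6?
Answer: 2460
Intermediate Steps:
s = 16 (s = (-2 + 6)² = 4² = 16)
(44 + s)*41 = (44 + 16)*41 = 60*41 = 2460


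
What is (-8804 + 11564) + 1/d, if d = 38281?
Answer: 105655561/38281 ≈ 2760.0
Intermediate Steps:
(-8804 + 11564) + 1/d = (-8804 + 11564) + 1/38281 = 2760 + 1/38281 = 105655561/38281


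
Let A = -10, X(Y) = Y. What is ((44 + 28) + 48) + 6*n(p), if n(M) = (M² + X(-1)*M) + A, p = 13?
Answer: 996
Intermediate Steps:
n(M) = -10 + M² - M (n(M) = (M² - M) - 10 = -10 + M² - M)
((44 + 28) + 48) + 6*n(p) = ((44 + 28) + 48) + 6*(-10 + 13² - 1*13) = (72 + 48) + 6*(-10 + 169 - 13) = 120 + 6*146 = 120 + 876 = 996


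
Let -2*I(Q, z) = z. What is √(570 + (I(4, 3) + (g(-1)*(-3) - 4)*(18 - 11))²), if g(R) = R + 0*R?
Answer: √2569/2 ≈ 25.343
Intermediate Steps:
g(R) = R (g(R) = R + 0 = R)
I(Q, z) = -z/2
√(570 + (I(4, 3) + (g(-1)*(-3) - 4)*(18 - 11))²) = √(570 + (-½*3 + (-1*(-3) - 4)*(18 - 11))²) = √(570 + (-3/2 + (3 - 4)*7)²) = √(570 + (-3/2 - 1*7)²) = √(570 + (-3/2 - 7)²) = √(570 + (-17/2)²) = √(570 + 289/4) = √(2569/4) = √2569/2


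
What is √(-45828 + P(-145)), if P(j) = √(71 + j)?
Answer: √(-45828 + I*√74) ≈ 0.02 + 214.07*I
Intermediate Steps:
√(-45828 + P(-145)) = √(-45828 + √(71 - 145)) = √(-45828 + √(-74)) = √(-45828 + I*√74)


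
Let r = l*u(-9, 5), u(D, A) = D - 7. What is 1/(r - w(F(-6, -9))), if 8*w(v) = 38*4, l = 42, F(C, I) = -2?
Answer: -1/691 ≈ -0.0014472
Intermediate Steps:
u(D, A) = -7 + D
w(v) = 19 (w(v) = (38*4)/8 = (⅛)*152 = 19)
r = -672 (r = 42*(-7 - 9) = 42*(-16) = -672)
1/(r - w(F(-6, -9))) = 1/(-672 - 1*19) = 1/(-672 - 19) = 1/(-691) = -1/691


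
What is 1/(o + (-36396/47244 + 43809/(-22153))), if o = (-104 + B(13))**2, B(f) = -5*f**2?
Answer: 87216361/78546902266879 ≈ 1.1104e-6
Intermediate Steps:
o = 900601 (o = (-104 - 5*13**2)**2 = (-104 - 5*169)**2 = (-104 - 845)**2 = (-949)**2 = 900601)
1/(o + (-36396/47244 + 43809/(-22153))) = 1/(900601 + (-36396/47244 + 43809/(-22153))) = 1/(900601 + (-36396*1/47244 + 43809*(-1/22153))) = 1/(900601 + (-3033/3937 - 43809/22153)) = 1/(900601 - 239666082/87216361) = 1/(78546902266879/87216361) = 87216361/78546902266879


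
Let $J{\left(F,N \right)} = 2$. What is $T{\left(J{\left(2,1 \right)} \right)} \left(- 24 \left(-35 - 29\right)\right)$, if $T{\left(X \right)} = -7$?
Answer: $-10752$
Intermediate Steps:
$T{\left(J{\left(2,1 \right)} \right)} \left(- 24 \left(-35 - 29\right)\right) = - 7 \left(- 24 \left(-35 - 29\right)\right) = - 7 \left(\left(-24\right) \left(-64\right)\right) = \left(-7\right) 1536 = -10752$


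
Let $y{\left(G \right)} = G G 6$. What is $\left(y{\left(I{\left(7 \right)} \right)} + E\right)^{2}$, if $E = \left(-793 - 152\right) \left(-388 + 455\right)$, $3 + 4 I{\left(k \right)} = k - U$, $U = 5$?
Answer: $\frac{256559471289}{64} \approx 4.0087 \cdot 10^{9}$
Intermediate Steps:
$I{\left(k \right)} = -2 + \frac{k}{4}$ ($I{\left(k \right)} = - \frac{3}{4} + \frac{k - 5}{4} = - \frac{3}{4} + \frac{-5 + k}{4} = - \frac{3}{4} + \left(- \frac{5}{4} + \frac{k}{4}\right) = -2 + \frac{k}{4}$)
$E = -63315$ ($E = \left(-945\right) 67 = -63315$)
$y{\left(G \right)} = 6 G^{2}$ ($y{\left(G \right)} = G^{2} \cdot 6 = 6 G^{2}$)
$\left(y{\left(I{\left(7 \right)} \right)} + E\right)^{2} = \left(6 \left(-2 + \frac{1}{4} \cdot 7\right)^{2} - 63315\right)^{2} = \left(6 \left(-2 + \frac{7}{4}\right)^{2} - 63315\right)^{2} = \left(6 \left(- \frac{1}{4}\right)^{2} - 63315\right)^{2} = \left(6 \cdot \frac{1}{16} - 63315\right)^{2} = \left(\frac{3}{8} - 63315\right)^{2} = \left(- \frac{506517}{8}\right)^{2} = \frac{256559471289}{64}$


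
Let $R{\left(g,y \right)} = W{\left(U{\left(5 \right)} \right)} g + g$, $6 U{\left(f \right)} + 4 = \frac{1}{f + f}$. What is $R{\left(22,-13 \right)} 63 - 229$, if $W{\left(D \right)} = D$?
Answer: $\frac{2561}{10} \approx 256.1$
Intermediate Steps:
$U{\left(f \right)} = - \frac{2}{3} + \frac{1}{12 f}$ ($U{\left(f \right)} = - \frac{2}{3} + \frac{1}{6 \left(f + f\right)} = - \frac{2}{3} + \frac{1}{6 \cdot 2 f} = - \frac{2}{3} + \frac{\frac{1}{2} \frac{1}{f}}{6} = - \frac{2}{3} + \frac{1}{12 f}$)
$R{\left(g,y \right)} = \frac{7 g}{20}$ ($R{\left(g,y \right)} = \frac{1 - 40}{12 \cdot 5} g + g = \frac{1}{12} \cdot \frac{1}{5} \left(1 - 40\right) g + g = \frac{1}{12} \cdot \frac{1}{5} \left(-39\right) g + g = - \frac{13 g}{20} + g = \frac{7 g}{20}$)
$R{\left(22,-13 \right)} 63 - 229 = \frac{7}{20} \cdot 22 \cdot 63 - 229 = \frac{77}{10} \cdot 63 - 229 = \frac{4851}{10} - 229 = \frac{2561}{10}$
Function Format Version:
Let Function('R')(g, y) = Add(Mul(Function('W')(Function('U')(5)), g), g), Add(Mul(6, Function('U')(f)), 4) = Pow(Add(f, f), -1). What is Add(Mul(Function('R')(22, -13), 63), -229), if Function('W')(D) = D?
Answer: Rational(2561, 10) ≈ 256.10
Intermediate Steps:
Function('U')(f) = Add(Rational(-2, 3), Mul(Rational(1, 12), Pow(f, -1))) (Function('U')(f) = Add(Rational(-2, 3), Mul(Rational(1, 6), Pow(Add(f, f), -1))) = Add(Rational(-2, 3), Mul(Rational(1, 6), Pow(Mul(2, f), -1))) = Add(Rational(-2, 3), Mul(Rational(1, 6), Mul(Rational(1, 2), Pow(f, -1)))) = Add(Rational(-2, 3), Mul(Rational(1, 12), Pow(f, -1))))
Function('R')(g, y) = Mul(Rational(7, 20), g) (Function('R')(g, y) = Add(Mul(Mul(Rational(1, 12), Pow(5, -1), Add(1, Mul(-8, 5))), g), g) = Add(Mul(Mul(Rational(1, 12), Rational(1, 5), Add(1, -40)), g), g) = Add(Mul(Mul(Rational(1, 12), Rational(1, 5), -39), g), g) = Add(Mul(Rational(-13, 20), g), g) = Mul(Rational(7, 20), g))
Add(Mul(Function('R')(22, -13), 63), -229) = Add(Mul(Mul(Rational(7, 20), 22), 63), -229) = Add(Mul(Rational(77, 10), 63), -229) = Add(Rational(4851, 10), -229) = Rational(2561, 10)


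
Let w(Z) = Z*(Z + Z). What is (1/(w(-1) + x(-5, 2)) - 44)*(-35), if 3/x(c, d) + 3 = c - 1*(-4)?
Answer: 1512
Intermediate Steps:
w(Z) = 2*Z² (w(Z) = Z*(2*Z) = 2*Z²)
x(c, d) = 3/(1 + c) (x(c, d) = 3/(-3 + (c - 1*(-4))) = 3/(-3 + (c + 4)) = 3/(-3 + (4 + c)) = 3/(1 + c))
(1/(w(-1) + x(-5, 2)) - 44)*(-35) = (1/(2*(-1)² + 3/(1 - 5)) - 44)*(-35) = (1/(2*1 + 3/(-4)) - 44)*(-35) = (1/(2 + 3*(-¼)) - 44)*(-35) = (1/(2 - ¾) - 44)*(-35) = (1/(5/4) - 44)*(-35) = (⅘ - 44)*(-35) = -216/5*(-35) = 1512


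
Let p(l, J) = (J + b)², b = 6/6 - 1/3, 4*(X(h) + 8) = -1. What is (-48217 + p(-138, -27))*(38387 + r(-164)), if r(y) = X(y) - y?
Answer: -16485196688/9 ≈ -1.8317e+9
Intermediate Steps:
X(h) = -33/4 (X(h) = -8 + (¼)*(-1) = -8 - ¼ = -33/4)
b = ⅔ (b = 6*(⅙) - 1*⅓ = 1 - ⅓ = ⅔ ≈ 0.66667)
p(l, J) = (⅔ + J)² (p(l, J) = (J + ⅔)² = (⅔ + J)²)
r(y) = -33/4 - y
(-48217 + p(-138, -27))*(38387 + r(-164)) = (-48217 + (2 + 3*(-27))²/9)*(38387 + (-33/4 - 1*(-164))) = (-48217 + (2 - 81)²/9)*(38387 + (-33/4 + 164)) = (-48217 + (⅑)*(-79)²)*(38387 + 623/4) = (-48217 + (⅑)*6241)*(154171/4) = (-48217 + 6241/9)*(154171/4) = -427712/9*154171/4 = -16485196688/9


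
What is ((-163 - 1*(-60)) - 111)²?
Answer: 45796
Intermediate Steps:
((-163 - 1*(-60)) - 111)² = ((-163 + 60) - 111)² = (-103 - 111)² = (-214)² = 45796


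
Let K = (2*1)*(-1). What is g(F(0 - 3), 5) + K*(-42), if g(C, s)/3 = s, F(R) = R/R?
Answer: 99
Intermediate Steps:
F(R) = 1
g(C, s) = 3*s
K = -2 (K = 2*(-1) = -2)
g(F(0 - 3), 5) + K*(-42) = 3*5 - 2*(-42) = 15 + 84 = 99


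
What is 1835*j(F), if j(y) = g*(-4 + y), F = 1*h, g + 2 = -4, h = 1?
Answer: 33030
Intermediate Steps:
g = -6 (g = -2 - 4 = -6)
F = 1 (F = 1*1 = 1)
j(y) = 24 - 6*y (j(y) = -6*(-4 + y) = 24 - 6*y)
1835*j(F) = 1835*(24 - 6*1) = 1835*(24 - 6) = 1835*18 = 33030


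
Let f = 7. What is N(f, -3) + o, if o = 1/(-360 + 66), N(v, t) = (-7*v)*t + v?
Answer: 45275/294 ≈ 154.00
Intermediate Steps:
N(v, t) = v - 7*t*v (N(v, t) = -7*t*v + v = v - 7*t*v)
o = -1/294 (o = 1/(-294) = -1/294 ≈ -0.0034014)
N(f, -3) + o = 7*(1 - 7*(-3)) - 1/294 = 7*(1 + 21) - 1/294 = 7*22 - 1/294 = 154 - 1/294 = 45275/294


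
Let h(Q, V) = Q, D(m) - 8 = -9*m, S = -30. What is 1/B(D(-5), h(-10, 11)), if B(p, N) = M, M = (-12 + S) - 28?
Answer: -1/70 ≈ -0.014286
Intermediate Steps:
D(m) = 8 - 9*m
M = -70 (M = (-12 - 30) - 28 = -42 - 28 = -70)
B(p, N) = -70
1/B(D(-5), h(-10, 11)) = 1/(-70) = -1/70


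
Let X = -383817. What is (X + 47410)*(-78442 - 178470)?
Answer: 86426995184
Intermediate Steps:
(X + 47410)*(-78442 - 178470) = (-383817 + 47410)*(-78442 - 178470) = -336407*(-256912) = 86426995184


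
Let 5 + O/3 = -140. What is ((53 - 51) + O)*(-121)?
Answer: 52393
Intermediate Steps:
O = -435 (O = -15 + 3*(-140) = -15 - 420 = -435)
((53 - 51) + O)*(-121) = ((53 - 51) - 435)*(-121) = (2 - 435)*(-121) = -433*(-121) = 52393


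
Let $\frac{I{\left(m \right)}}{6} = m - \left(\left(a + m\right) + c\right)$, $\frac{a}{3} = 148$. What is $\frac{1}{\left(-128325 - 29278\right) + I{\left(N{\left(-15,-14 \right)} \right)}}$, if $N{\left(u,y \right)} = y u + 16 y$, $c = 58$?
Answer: $- \frac{1}{160615} \approx -6.2261 \cdot 10^{-6}$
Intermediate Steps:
$a = 444$ ($a = 3 \cdot 148 = 444$)
$N{\left(u,y \right)} = 16 y + u y$ ($N{\left(u,y \right)} = u y + 16 y = 16 y + u y$)
$I{\left(m \right)} = -3012$ ($I{\left(m \right)} = 6 \left(m - \left(\left(444 + m\right) + 58\right)\right) = 6 \left(m - \left(502 + m\right)\right) = 6 \left(-502\right) = -3012$)
$\frac{1}{\left(-128325 - 29278\right) + I{\left(N{\left(-15,-14 \right)} \right)}} = \frac{1}{\left(-128325 - 29278\right) - 3012} = \frac{1}{-157603 - 3012} = \frac{1}{-160615} = - \frac{1}{160615}$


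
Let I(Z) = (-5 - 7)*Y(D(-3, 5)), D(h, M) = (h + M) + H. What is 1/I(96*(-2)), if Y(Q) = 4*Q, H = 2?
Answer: -1/192 ≈ -0.0052083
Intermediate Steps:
D(h, M) = 2 + M + h (D(h, M) = (h + M) + 2 = (M + h) + 2 = 2 + M + h)
I(Z) = -192 (I(Z) = (-5 - 7)*(4*(2 + 5 - 3)) = -48*4 = -12*16 = -192)
1/I(96*(-2)) = 1/(-192) = -1/192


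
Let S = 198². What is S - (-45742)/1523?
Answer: 59753434/1523 ≈ 39234.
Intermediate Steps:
S = 39204
S - (-45742)/1523 = 39204 - (-45742)/1523 = 39204 - 1*(-45742/1523) = 39204 + 45742/1523 = 59753434/1523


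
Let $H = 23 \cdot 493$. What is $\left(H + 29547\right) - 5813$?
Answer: $35073$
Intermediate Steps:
$H = 11339$
$\left(H + 29547\right) - 5813 = \left(11339 + 29547\right) - 5813 = 40886 - 5813 = 35073$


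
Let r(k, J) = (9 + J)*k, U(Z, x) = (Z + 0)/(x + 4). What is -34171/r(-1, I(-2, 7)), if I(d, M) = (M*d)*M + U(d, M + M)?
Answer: -307539/802 ≈ -383.46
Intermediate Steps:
U(Z, x) = Z/(4 + x)
I(d, M) = d*M² + d/(4 + 2*M) (I(d, M) = (M*d)*M + d/(4 + (M + M)) = d*M² + d/(4 + 2*M))
r(k, J) = k*(9 + J)
-34171/r(-1, I(-2, 7)) = -34171*(-1/(9 + (½)*(-2)*(1 + 2*7²*(2 + 7))/(2 + 7))) = -34171*(-1/(9 + (½)*(-2)*(1 + 2*49*9)/9)) = -34171*(-1/(9 + (½)*(-2)*(⅑)*(1 + 882))) = -34171*(-1/(9 + (½)*(-2)*(⅑)*883)) = -34171*(-1/(9 - 883/9)) = -34171/((-1*(-802/9))) = -34171/802/9 = -34171*9/802 = -307539/802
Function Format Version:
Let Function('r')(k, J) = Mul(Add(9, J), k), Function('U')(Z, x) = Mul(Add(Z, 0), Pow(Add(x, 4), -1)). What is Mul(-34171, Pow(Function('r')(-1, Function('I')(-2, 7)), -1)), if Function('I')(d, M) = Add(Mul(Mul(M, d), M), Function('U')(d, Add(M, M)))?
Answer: Rational(-307539, 802) ≈ -383.46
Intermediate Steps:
Function('U')(Z, x) = Mul(Z, Pow(Add(4, x), -1))
Function('I')(d, M) = Add(Mul(d, Pow(M, 2)), Mul(d, Pow(Add(4, Mul(2, M)), -1))) (Function('I')(d, M) = Add(Mul(Mul(M, d), M), Mul(d, Pow(Add(4, Add(M, M)), -1))) = Add(Mul(d, Pow(M, 2)), Mul(d, Pow(Add(4, Mul(2, M)), -1))))
Function('r')(k, J) = Mul(k, Add(9, J))
Mul(-34171, Pow(Function('r')(-1, Function('I')(-2, 7)), -1)) = Mul(-34171, Pow(Mul(-1, Add(9, Mul(Rational(1, 2), -2, Pow(Add(2, 7), -1), Add(1, Mul(2, Pow(7, 2), Add(2, 7)))))), -1)) = Mul(-34171, Pow(Mul(-1, Add(9, Mul(Rational(1, 2), -2, Pow(9, -1), Add(1, Mul(2, 49, 9))))), -1)) = Mul(-34171, Pow(Mul(-1, Add(9, Mul(Rational(1, 2), -2, Rational(1, 9), Add(1, 882)))), -1)) = Mul(-34171, Pow(Mul(-1, Add(9, Mul(Rational(1, 2), -2, Rational(1, 9), 883))), -1)) = Mul(-34171, Pow(Mul(-1, Add(9, Rational(-883, 9))), -1)) = Mul(-34171, Pow(Mul(-1, Rational(-802, 9)), -1)) = Mul(-34171, Pow(Rational(802, 9), -1)) = Mul(-34171, Rational(9, 802)) = Rational(-307539, 802)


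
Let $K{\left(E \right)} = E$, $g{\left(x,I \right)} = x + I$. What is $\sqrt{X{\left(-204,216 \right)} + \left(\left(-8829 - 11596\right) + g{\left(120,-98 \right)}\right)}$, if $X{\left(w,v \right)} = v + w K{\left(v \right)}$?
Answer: $33 i \sqrt{59} \approx 253.48 i$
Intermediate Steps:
$g{\left(x,I \right)} = I + x$
$X{\left(w,v \right)} = v + v w$ ($X{\left(w,v \right)} = v + w v = v + v w$)
$\sqrt{X{\left(-204,216 \right)} + \left(\left(-8829 - 11596\right) + g{\left(120,-98 \right)}\right)} = \sqrt{216 \left(1 - 204\right) + \left(\left(-8829 - 11596\right) + \left(-98 + 120\right)\right)} = \sqrt{216 \left(-203\right) + \left(-20425 + 22\right)} = \sqrt{-43848 - 20403} = \sqrt{-64251} = 33 i \sqrt{59}$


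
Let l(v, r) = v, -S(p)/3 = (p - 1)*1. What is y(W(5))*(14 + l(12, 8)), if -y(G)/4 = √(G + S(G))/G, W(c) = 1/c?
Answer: -104*√65 ≈ -838.47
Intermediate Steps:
S(p) = 3 - 3*p (S(p) = -3*(p - 1) = -3*(-1 + p) = 3 - 3*p)
W(c) = 1/c
y(G) = -4*√(3 - 2*G)/G (y(G) = -4*√(G + (3 - 3*G))/G = -4*√(3 - 2*G)/G)
y(W(5))*(14 + l(12, 8)) = (-4*√(3 - 2/5)/(1/5))*(14 + 12) = -4*√(3 - 2*⅕)/⅕*26 = -4*5*√(3 - ⅖)*26 = -4*5*√(13/5)*26 = -4*5*√65/5*26 = -4*√65*26 = -104*√65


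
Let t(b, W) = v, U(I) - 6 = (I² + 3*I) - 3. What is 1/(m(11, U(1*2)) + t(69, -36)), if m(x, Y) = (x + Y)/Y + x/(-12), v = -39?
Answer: -156/5939 ≈ -0.026267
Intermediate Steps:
U(I) = 3 + I² + 3*I (U(I) = 6 + ((I² + 3*I) - 3) = 6 + (-3 + I² + 3*I) = 3 + I² + 3*I)
t(b, W) = -39
m(x, Y) = -x/12 + (Y + x)/Y (m(x, Y) = (Y + x)/Y + x*(-1/12) = (Y + x)/Y - x/12 = -x/12 + (Y + x)/Y)
1/(m(11, U(1*2)) + t(69, -36)) = 1/((1 - 1/12*11 + 11/(3 + (1*2)² + 3*(1*2))) - 39) = 1/((1 - 11/12 + 11/(3 + 2² + 3*2)) - 39) = 1/((1 - 11/12 + 11/(3 + 4 + 6)) - 39) = 1/((1 - 11/12 + 11/13) - 39) = 1/(145/156 - 39) = 1/(-5939/156) = -156/5939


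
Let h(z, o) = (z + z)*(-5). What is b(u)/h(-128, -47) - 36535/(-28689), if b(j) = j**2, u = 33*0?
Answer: 36535/28689 ≈ 1.2735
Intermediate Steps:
u = 0
h(z, o) = -10*z (h(z, o) = (2*z)*(-5) = -10*z)
b(u)/h(-128, -47) - 36535/(-28689) = 0**2/((-10*(-128))) - 36535/(-28689) = 0/1280 - 36535*(-1/28689) = 0*(1/1280) + 36535/28689 = 0 + 36535/28689 = 36535/28689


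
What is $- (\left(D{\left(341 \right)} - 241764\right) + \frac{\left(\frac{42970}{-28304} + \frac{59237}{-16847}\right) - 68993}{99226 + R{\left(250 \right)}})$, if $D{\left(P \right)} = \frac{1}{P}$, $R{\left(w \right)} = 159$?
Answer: $\frac{16144445038179816351}{66777513913240} \approx 2.4176 \cdot 10^{5}$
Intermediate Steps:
$- (\left(D{\left(341 \right)} - 241764\right) + \frac{\left(\frac{42970}{-28304} + \frac{59237}{-16847}\right) - 68993}{99226 + R{\left(250 \right)}}) = - (\left(\frac{1}{341} - 241764\right) + \frac{\left(\frac{42970}{-28304} + \frac{59237}{-16847}\right) - 68993}{99226 + 159}) = - (\left(\frac{1}{341} - 241764\right) + \frac{\left(42970 \left(- \frac{1}{28304}\right) + 59237 \left(- \frac{1}{16847}\right)\right) - 68993}{99385}) = - (- \frac{82441523}{341} + \left(\left(- \frac{21485}{14152} - \frac{59237}{16847}\right) - 68993\right) \frac{1}{99385}) = - (- \frac{82441523}{341} + \left(- \frac{1200279819}{238418744} - 68993\right) \frac{1}{99385}) = - (- \frac{82441523}{341} - \frac{16450424684611}{23695246872440}) = \left(-1\right) \left(- \frac{16144445038179816351}{66777513913240}\right) = \frac{16144445038179816351}{66777513913240}$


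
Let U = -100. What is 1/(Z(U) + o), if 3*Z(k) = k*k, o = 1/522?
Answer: 522/1740001 ≈ 0.00030000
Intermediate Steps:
o = 1/522 ≈ 0.0019157
Z(k) = k**2/3 (Z(k) = (k*k)/3 = k**2/3)
1/(Z(U) + o) = 1/((1/3)*(-100)**2 + 1/522) = 1/((1/3)*10000 + 1/522) = 1/(10000/3 + 1/522) = 1/(1740001/522) = 522/1740001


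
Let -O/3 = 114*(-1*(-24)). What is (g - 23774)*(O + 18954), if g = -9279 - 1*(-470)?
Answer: -350136918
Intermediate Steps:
g = -8809 (g = -9279 + 470 = -8809)
O = -8208 (O = -342*(-1*(-24)) = -342*24 = -3*2736 = -8208)
(g - 23774)*(O + 18954) = (-8809 - 23774)*(-8208 + 18954) = -32583*10746 = -350136918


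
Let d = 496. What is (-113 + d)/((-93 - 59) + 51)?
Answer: -383/101 ≈ -3.7921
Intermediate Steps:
(-113 + d)/((-93 - 59) + 51) = (-113 + 496)/((-93 - 59) + 51) = 383/(-152 + 51) = 383/(-101) = 383*(-1/101) = -383/101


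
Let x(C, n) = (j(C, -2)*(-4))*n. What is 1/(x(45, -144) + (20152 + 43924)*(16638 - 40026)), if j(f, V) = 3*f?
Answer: -1/1498531728 ≈ -6.6732e-10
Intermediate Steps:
x(C, n) = -12*C*n (x(C, n) = ((3*C)*(-4))*n = (-12*C)*n = -12*C*n)
1/(x(45, -144) + (20152 + 43924)*(16638 - 40026)) = 1/(-12*45*(-144) + (20152 + 43924)*(16638 - 40026)) = 1/(77760 + 64076*(-23388)) = 1/(77760 - 1498609488) = 1/(-1498531728) = -1/1498531728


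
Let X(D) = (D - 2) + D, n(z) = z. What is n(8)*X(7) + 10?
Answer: 106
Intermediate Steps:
X(D) = -2 + 2*D (X(D) = (-2 + D) + D = -2 + 2*D)
n(8)*X(7) + 10 = 8*(-2 + 2*7) + 10 = 8*(-2 + 14) + 10 = 8*12 + 10 = 96 + 10 = 106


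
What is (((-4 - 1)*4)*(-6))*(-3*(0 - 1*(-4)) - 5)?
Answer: -2040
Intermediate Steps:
(((-4 - 1)*4)*(-6))*(-3*(0 - 1*(-4)) - 5) = (-5*4*(-6))*(-3*(0 + 4) - 5) = (-20*(-6))*(-3*4 - 5) = 120*(-12 - 5) = 120*(-17) = -2040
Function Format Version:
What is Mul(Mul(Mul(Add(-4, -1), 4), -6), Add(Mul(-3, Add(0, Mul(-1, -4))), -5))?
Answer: -2040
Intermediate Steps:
Mul(Mul(Mul(Add(-4, -1), 4), -6), Add(Mul(-3, Add(0, Mul(-1, -4))), -5)) = Mul(Mul(Mul(-5, 4), -6), Add(Mul(-3, Add(0, 4)), -5)) = Mul(Mul(-20, -6), Add(Mul(-3, 4), -5)) = Mul(120, Add(-12, -5)) = Mul(120, -17) = -2040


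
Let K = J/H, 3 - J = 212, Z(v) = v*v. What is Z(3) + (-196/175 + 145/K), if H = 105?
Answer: -339452/5225 ≈ -64.967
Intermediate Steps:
Z(v) = v²
J = -209 (J = 3 - 1*212 = 3 - 212 = -209)
K = -209/105 ≈ -1.9905
Z(3) + (-196/175 + 145/K) = 3² + (-196/175 + 145/(-209/105)) = 9 + (-196*1/175 + 145*(-105/209)) = 9 + (-28/25 - 15225/209) = 9 - 386477/5225 = -339452/5225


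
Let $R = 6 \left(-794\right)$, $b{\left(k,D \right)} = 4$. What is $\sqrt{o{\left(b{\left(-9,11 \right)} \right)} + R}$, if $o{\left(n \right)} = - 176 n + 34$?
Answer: $i \sqrt{5434} \approx 73.716 i$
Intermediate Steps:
$o{\left(n \right)} = 34 - 176 n$
$R = -4764$
$\sqrt{o{\left(b{\left(-9,11 \right)} \right)} + R} = \sqrt{\left(34 - 704\right) - 4764} = \sqrt{-670 - 4764} = \sqrt{-5434} = i \sqrt{5434}$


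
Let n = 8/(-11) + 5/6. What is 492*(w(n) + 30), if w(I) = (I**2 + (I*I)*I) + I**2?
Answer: 353899331/23958 ≈ 14772.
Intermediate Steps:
n = 7/66 (n = 8*(-1/11) + 5*(1/6) = -8/11 + 5/6 = 7/66 ≈ 0.10606)
w(I) = I**3 + 2*I**2 (w(I) = (I**2 + I**2*I) + I**2 = (I**2 + I**3) + I**2 = I**3 + 2*I**2)
492*(w(n) + 30) = 492*((7/66)**2*(2 + 7/66) + 30) = 492*((49/4356)*(139/66) + 30) = 492*(6811/287496 + 30) = 492*(8631691/287496) = 353899331/23958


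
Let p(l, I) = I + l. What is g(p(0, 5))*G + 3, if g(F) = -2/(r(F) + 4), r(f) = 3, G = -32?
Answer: 85/7 ≈ 12.143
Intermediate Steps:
g(F) = -2/7 (g(F) = -2/(3 + 4) = -2/7)
g(p(0, 5))*G + 3 = -2/7*(-32) + 3 = 64/7 + 3 = 85/7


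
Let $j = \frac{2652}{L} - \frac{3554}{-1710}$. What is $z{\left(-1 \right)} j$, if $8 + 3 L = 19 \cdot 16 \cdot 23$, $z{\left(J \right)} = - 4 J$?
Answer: $\frac{1067386}{82935} \approx 12.87$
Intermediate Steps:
$L = 2328$ ($L = - \frac{8}{3} + \frac{19 \cdot 16 \cdot 23}{3} = - \frac{8}{3} + \frac{304 \cdot 23}{3} = - \frac{8}{3} + \frac{1}{3} \cdot 6992 = - \frac{8}{3} + \frac{6992}{3} = 2328$)
$j = \frac{533693}{165870}$ ($j = \frac{2652}{2328} - \frac{3554}{-1710} = 2652 \cdot \frac{1}{2328} - - \frac{1777}{855} = \frac{221}{194} + \frac{1777}{855} = \frac{533693}{165870} \approx 3.2175$)
$z{\left(-1 \right)} j = \left(-4\right) \left(-1\right) \frac{533693}{165870} = 4 \cdot \frac{533693}{165870} = \frac{1067386}{82935}$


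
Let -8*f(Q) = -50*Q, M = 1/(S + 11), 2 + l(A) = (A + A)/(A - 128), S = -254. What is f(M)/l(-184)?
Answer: 325/10368 ≈ 0.031346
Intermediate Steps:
l(A) = -2 + 2*A/(-128 + A) (l(A) = -2 + (A + A)/(A - 128) = -2 + (2*A)/(-128 + A) = -2 + 2*A/(-128 + A))
M = -1/243 (M = 1/(-254 + 11) = 1/(-243) = -1/243 ≈ -0.0041152)
f(Q) = 25*Q/4 (f(Q) = -(-25)*Q/4 = 25*Q/4)
f(M)/l(-184) = ((25/4)*(-1/243))/((256/(-128 - 184))) = -25/(972*(256/(-312))) = -25/(972*(256*(-1/312))) = -25/(972*(-32/39)) = -25/972*(-39/32) = 325/10368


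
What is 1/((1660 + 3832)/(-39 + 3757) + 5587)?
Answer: 1859/10388979 ≈ 0.00017894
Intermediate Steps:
1/((1660 + 3832)/(-39 + 3757) + 5587) = 1/(5492/3718 + 5587) = 1/(5492*(1/3718) + 5587) = 1/(2746/1859 + 5587) = 1/(10388979/1859) = 1859/10388979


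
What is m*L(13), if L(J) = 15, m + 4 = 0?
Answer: -60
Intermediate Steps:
m = -4 (m = -4 + 0 = -4)
m*L(13) = -4*15 = -60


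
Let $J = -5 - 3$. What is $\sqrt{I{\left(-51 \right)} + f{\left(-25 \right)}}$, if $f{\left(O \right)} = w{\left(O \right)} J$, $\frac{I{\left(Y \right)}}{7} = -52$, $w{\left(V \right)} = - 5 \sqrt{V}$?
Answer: $2 \sqrt{-91 + 50 i} \approx 5.0659 + 19.74 i$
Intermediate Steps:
$J = -8$
$I{\left(Y \right)} = -364$ ($I{\left(Y \right)} = 7 \left(-52\right) = -364$)
$f{\left(O \right)} = 40 \sqrt{O}$ ($f{\left(O \right)} = - 5 \sqrt{O} \left(-8\right) = 40 \sqrt{O}$)
$\sqrt{I{\left(-51 \right)} + f{\left(-25 \right)}} = \sqrt{-364 + 40 \sqrt{-25}} = \sqrt{-364 + 40 \cdot 5 i} = \sqrt{-364 + 200 i}$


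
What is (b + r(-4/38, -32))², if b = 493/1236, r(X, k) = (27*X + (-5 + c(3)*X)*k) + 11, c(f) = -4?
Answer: 13263952764841/551498256 ≈ 24051.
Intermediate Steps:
r(X, k) = 11 + 27*X + k*(-5 - 4*X) (r(X, k) = (27*X + (-5 - 4*X)*k) + 11 = (27*X + k*(-5 - 4*X)) + 11 = 11 + 27*X + k*(-5 - 4*X))
b = 493/1236 (b = 493*(1/1236) = 493/1236 ≈ 0.39887)
(b + r(-4/38, -32))² = (493/1236 + (11 - 5*(-32) + 27*(-4/38) - 4*(-4/38)*(-32)))² = (493/1236 + (11 + 160 + 27*(-4*1/38) - 4*(-4*1/38)*(-32)))² = (493/1236 + (11 + 160 + 27*(-2/19) - 4*(-2/19)*(-32)))² = (493/1236 + (11 + 160 - 54/19 - 256/19))² = (493/1236 + 2939/19)² = (3641971/23484)² = 13263952764841/551498256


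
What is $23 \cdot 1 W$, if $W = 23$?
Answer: $529$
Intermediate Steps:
$23 \cdot 1 W = 23 \cdot 1 \cdot 23 = 23 \cdot 23 = 529$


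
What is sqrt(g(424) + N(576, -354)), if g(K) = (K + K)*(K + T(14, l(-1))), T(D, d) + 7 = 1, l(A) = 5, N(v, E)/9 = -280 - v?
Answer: 2*sqrt(86690) ≈ 588.86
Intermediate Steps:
N(v, E) = -2520 - 9*v (N(v, E) = 9*(-280 - v) = -2520 - 9*v)
T(D, d) = -6 (T(D, d) = -7 + 1 = -6)
g(K) = 2*K*(-6 + K) (g(K) = (K + K)*(K - 6) = (2*K)*(-6 + K) = 2*K*(-6 + K))
sqrt(g(424) + N(576, -354)) = sqrt(2*424*(-6 + 424) + (-2520 - 9*576)) = sqrt(2*424*418 + (-2520 - 5184)) = sqrt(354464 - 7704) = sqrt(346760) = 2*sqrt(86690)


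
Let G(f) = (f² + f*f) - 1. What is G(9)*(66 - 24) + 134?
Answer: 6896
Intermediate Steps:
G(f) = -1 + 2*f² (G(f) = (f² + f²) - 1 = 2*f² - 1 = -1 + 2*f²)
G(9)*(66 - 24) + 134 = (-1 + 2*9²)*(66 - 24) + 134 = (-1 + 2*81)*42 + 134 = (-1 + 162)*42 + 134 = 161*42 + 134 = 6762 + 134 = 6896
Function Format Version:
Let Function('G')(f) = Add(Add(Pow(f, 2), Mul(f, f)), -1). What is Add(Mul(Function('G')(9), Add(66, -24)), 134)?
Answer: 6896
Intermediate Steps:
Function('G')(f) = Add(-1, Mul(2, Pow(f, 2))) (Function('G')(f) = Add(Add(Pow(f, 2), Pow(f, 2)), -1) = Add(Mul(2, Pow(f, 2)), -1) = Add(-1, Mul(2, Pow(f, 2))))
Add(Mul(Function('G')(9), Add(66, -24)), 134) = Add(Mul(Add(-1, Mul(2, Pow(9, 2))), Add(66, -24)), 134) = Add(Mul(Add(-1, Mul(2, 81)), 42), 134) = Add(Mul(Add(-1, 162), 42), 134) = Add(Mul(161, 42), 134) = Add(6762, 134) = 6896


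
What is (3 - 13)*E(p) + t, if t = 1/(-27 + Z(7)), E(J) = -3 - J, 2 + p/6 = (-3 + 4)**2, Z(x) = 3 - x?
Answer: -931/31 ≈ -30.032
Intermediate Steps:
p = -6 (p = -12 + 6*(-3 + 4)**2 = -12 + 6*1**2 = -12 + 6*1 = -12 + 6 = -6)
t = -1/31 (t = 1/(-27 + (3 - 1*7)) = 1/(-27 + (3 - 7)) = 1/(-27 - 4) = 1/(-31) = -1/31 ≈ -0.032258)
(3 - 13)*E(p) + t = (3 - 13)*(-3 - 1*(-6)) - 1/31 = -10*(-3 + 6) - 1/31 = -10*3 - 1/31 = -30 - 1/31 = -931/31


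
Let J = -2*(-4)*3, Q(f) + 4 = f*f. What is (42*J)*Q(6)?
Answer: 32256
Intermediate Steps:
Q(f) = -4 + f**2 (Q(f) = -4 + f*f = -4 + f**2)
J = 24 (J = 8*3 = 24)
(42*J)*Q(6) = (42*24)*(-4 + 6**2) = 1008*(-4 + 36) = 1008*32 = 32256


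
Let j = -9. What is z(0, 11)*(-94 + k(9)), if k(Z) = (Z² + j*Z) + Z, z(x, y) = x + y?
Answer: -935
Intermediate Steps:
k(Z) = Z² - 8*Z (k(Z) = (Z² - 9*Z) + Z = Z² - 8*Z)
z(0, 11)*(-94 + k(9)) = (0 + 11)*(-94 + 9*(-8 + 9)) = 11*(-94 + 9*1) = 11*(-94 + 9) = 11*(-85) = -935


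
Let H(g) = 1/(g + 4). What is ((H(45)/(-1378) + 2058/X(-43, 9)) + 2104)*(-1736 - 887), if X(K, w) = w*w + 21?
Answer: -6395626604275/1147874 ≈ -5.5717e+6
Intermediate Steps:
X(K, w) = 21 + w² (X(K, w) = w² + 21 = 21 + w²)
H(g) = 1/(4 + g)
((H(45)/(-1378) + 2058/X(-43, 9)) + 2104)*(-1736 - 887) = ((1/((4 + 45)*(-1378)) + 2058/(21 + 9²)) + 2104)*(-1736 - 887) = ((-1/1378/49 + 2058/(21 + 81)) + 2104)*(-2623) = (((1/49)*(-1/1378) + 2058/102) + 2104)*(-2623) = ((-1/67522 + 2058*(1/102)) + 2104)*(-2623) = ((-1/67522 + 343/17) + 2104)*(-2623) = (23160029/1147874 + 2104)*(-2623) = (2438286925/1147874)*(-2623) = -6395626604275/1147874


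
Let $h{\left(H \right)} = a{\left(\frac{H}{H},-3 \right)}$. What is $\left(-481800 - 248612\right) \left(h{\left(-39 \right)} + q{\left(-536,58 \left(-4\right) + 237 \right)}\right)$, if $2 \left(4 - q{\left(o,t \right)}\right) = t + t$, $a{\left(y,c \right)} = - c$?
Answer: $-1460824$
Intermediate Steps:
$h{\left(H \right)} = 3$ ($h{\left(H \right)} = \left(-1\right) \left(-3\right) = 3$)
$q{\left(o,t \right)} = 4 - t$ ($q{\left(o,t \right)} = 4 - \frac{t + t}{2} = 4 - \frac{2 t}{2} = 4 - t$)
$\left(-481800 - 248612\right) \left(h{\left(-39 \right)} + q{\left(-536,58 \left(-4\right) + 237 \right)}\right) = \left(-481800 - 248612\right) \left(3 + \left(4 - \left(58 \left(-4\right) + 237\right)\right)\right) = - 730412 \left(3 + \left(4 - \left(-232 + 237\right)\right)\right) = - 730412 \left(3 + \left(4 - 5\right)\right) = - 730412 \left(3 - 1\right) = \left(-730412\right) 2 = -1460824$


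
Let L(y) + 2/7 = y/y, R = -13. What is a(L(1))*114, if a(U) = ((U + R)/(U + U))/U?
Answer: -34314/25 ≈ -1372.6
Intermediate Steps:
L(y) = 5/7 (L(y) = -2/7 + y/y = -2/7 + 1 = 5/7)
a(U) = (-13 + U)/(2*U**2) (a(U) = ((U - 13)/(U + U))/U = ((-13 + U)/((2*U)))/U = ((-13 + U)*(1/(2*U)))/U = ((-13 + U)/(2*U))/U = (-13 + U)/(2*U**2))
a(L(1))*114 = ((-13 + 5/7)/(2*(5/7)**2))*114 = ((1/2)*(49/25)*(-86/7))*114 = -301/25*114 = -34314/25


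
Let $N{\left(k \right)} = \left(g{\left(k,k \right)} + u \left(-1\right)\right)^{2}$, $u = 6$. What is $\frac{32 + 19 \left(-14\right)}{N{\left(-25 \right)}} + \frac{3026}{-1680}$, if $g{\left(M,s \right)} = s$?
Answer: $- \frac{1650553}{807240} \approx -2.0447$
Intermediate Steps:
$N{\left(k \right)} = \left(-6 + k\right)^{2}$ ($N{\left(k \right)} = \left(k + 6 \left(-1\right)\right)^{2} = \left(k - 6\right)^{2} = \left(-6 + k\right)^{2}$)
$\frac{32 + 19 \left(-14\right)}{N{\left(-25 \right)}} + \frac{3026}{-1680} = \frac{32 + 19 \left(-14\right)}{\left(-6 - 25\right)^{2}} + \frac{3026}{-1680} = \frac{32 - 266}{\left(-31\right)^{2}} + 3026 \left(- \frac{1}{1680}\right) = - \frac{234}{961} - \frac{1513}{840} = - \frac{1650553}{807240}$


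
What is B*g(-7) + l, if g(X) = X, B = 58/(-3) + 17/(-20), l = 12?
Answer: 9197/60 ≈ 153.28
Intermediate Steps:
B = -1211/60 (B = 58*(-1/3) + 17*(-1/20) = -58/3 - 17/20 = -1211/60 ≈ -20.183)
B*g(-7) + l = -1211/60*(-7) + 12 = 8477/60 + 12 = 9197/60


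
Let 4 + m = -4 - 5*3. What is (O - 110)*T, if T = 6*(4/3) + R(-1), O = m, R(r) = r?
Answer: -931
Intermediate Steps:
m = -23 (m = -4 + (-4 - 5*3) = -4 + (-4 - 15) = -4 - 19 = -23)
O = -23
T = 7 (T = 6*(4/3) - 1 = 8 - 1 = 7)
(O - 110)*T = (-23 - 110)*7 = -133*7 = -931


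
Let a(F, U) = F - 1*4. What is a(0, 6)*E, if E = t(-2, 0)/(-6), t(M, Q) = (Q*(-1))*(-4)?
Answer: 0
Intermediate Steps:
t(M, Q) = 4*Q (t(M, Q) = -Q*(-4) = 4*Q)
a(F, U) = -4 + F (a(F, U) = F - 4 = -4 + F)
E = 0 (E = (4*0)/(-6) = 0*(-1/6) = 0)
a(0, 6)*E = (-4 + 0)*0 = -4*0 = 0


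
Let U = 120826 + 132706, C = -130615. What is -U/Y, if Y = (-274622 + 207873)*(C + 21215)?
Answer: -63383/1825585150 ≈ -3.4719e-5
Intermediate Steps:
Y = 7302340600 (Y = (-274622 + 207873)*(-130615 + 21215) = -66749*(-109400) = 7302340600)
U = 253532
-U/Y = -253532/7302340600 = -1*63383/1825585150 = -63383/1825585150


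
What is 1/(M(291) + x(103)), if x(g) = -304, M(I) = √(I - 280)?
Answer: -304/92405 - √11/92405 ≈ -0.0033258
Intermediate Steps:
M(I) = √(-280 + I)
1/(M(291) + x(103)) = 1/(√(-280 + 291) - 304) = 1/(√11 - 304) = 1/(-304 + √11)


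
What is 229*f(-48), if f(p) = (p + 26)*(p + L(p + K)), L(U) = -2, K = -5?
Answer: 251900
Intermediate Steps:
f(p) = (-2 + p)*(26 + p) (f(p) = (p + 26)*(p - 2) = (26 + p)*(-2 + p) = (-2 + p)*(26 + p))
229*f(-48) = 229*(-52 + (-48)² + 24*(-48)) = 229*(-52 + 2304 - 1152) = 229*1100 = 251900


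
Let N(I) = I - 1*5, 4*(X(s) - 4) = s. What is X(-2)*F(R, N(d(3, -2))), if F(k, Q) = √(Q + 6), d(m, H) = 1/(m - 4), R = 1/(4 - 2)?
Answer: 0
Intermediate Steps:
R = ½ (R = 1/2 = ½ ≈ 0.50000)
X(s) = 4 + s/4
d(m, H) = 1/(-4 + m)
N(I) = -5 + I (N(I) = I - 5 = -5 + I)
F(k, Q) = √(6 + Q)
X(-2)*F(R, N(d(3, -2))) = (4 + (¼)*(-2))*√(6 + (-5 + 1/(-4 + 3))) = (4 - ½)*√(6 + (-5 + 1/(-1))) = 7*√(6 + (-5 - 1))/2 = 7*√(6 - 6)/2 = 7*√0/2 = (7/2)*0 = 0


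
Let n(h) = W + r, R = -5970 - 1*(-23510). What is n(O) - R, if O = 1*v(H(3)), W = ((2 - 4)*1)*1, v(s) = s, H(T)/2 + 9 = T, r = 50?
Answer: -17492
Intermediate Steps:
H(T) = -18 + 2*T
W = -2 (W = -2*1*1 = -2*1 = -2)
R = 17540 (R = -5970 + 23510 = 17540)
O = -12 (O = 1*(-18 + 2*3) = 1*(-18 + 6) = 1*(-12) = -12)
n(h) = 48 (n(h) = -2 + 50 = 48)
n(O) - R = 48 - 1*17540 = 48 - 17540 = -17492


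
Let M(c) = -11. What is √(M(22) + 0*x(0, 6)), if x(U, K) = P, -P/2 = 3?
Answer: I*√11 ≈ 3.3166*I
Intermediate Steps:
P = -6 (P = -2*3 = -6)
x(U, K) = -6
√(M(22) + 0*x(0, 6)) = √(-11 + 0*(-6)) = √(-11 + 0) = √(-11) = I*√11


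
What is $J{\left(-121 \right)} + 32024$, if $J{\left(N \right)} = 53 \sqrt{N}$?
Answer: $32024 + 583 i \approx 32024.0 + 583.0 i$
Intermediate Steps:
$J{\left(-121 \right)} + 32024 = 53 \sqrt{-121} + 32024 = 53 \cdot 11 i + 32024 = 583 i + 32024 = 32024 + 583 i$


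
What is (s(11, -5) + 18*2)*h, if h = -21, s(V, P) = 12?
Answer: -1008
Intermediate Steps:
(s(11, -5) + 18*2)*h = (12 + 18*2)*(-21) = (12 + 36)*(-21) = 48*(-21) = -1008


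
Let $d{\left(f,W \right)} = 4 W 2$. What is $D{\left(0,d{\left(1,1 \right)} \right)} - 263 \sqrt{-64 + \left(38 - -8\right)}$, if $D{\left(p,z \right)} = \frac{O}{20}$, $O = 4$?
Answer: $\frac{1}{5} - 789 i \sqrt{2} \approx 0.2 - 1115.8 i$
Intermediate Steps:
$d{\left(f,W \right)} = 8 W$
$D{\left(p,z \right)} = \frac{1}{5}$ ($D{\left(p,z \right)} = \frac{4}{20} = 4 \cdot \frac{1}{20} = \frac{1}{5}$)
$D{\left(0,d{\left(1,1 \right)} \right)} - 263 \sqrt{-64 + \left(38 - -8\right)} = \frac{1}{5} - 263 \sqrt{-64 + \left(38 - -8\right)} = \frac{1}{5} - 263 \sqrt{-64 + \left(38 + 8\right)} = \frac{1}{5} - 263 \sqrt{-64 + 46} = \frac{1}{5} - 263 \sqrt{-18} = \frac{1}{5} - 263 \cdot 3 i \sqrt{2} = \frac{1}{5} - 789 i \sqrt{2}$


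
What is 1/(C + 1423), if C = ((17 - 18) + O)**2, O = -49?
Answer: 1/3923 ≈ 0.00025491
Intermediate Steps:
C = 2500 (C = ((17 - 18) - 49)**2 = (-1 - 49)**2 = (-50)**2 = 2500)
1/(C + 1423) = 1/(2500 + 1423) = 1/3923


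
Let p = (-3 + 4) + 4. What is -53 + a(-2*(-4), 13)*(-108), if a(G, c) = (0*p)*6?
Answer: -53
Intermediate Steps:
p = 5 (p = 1 + 4 = 5)
a(G, c) = 0 (a(G, c) = (0*5)*6 = 0*6 = 0)
-53 + a(-2*(-4), 13)*(-108) = -53 + 0*(-108) = -53 + 0 = -53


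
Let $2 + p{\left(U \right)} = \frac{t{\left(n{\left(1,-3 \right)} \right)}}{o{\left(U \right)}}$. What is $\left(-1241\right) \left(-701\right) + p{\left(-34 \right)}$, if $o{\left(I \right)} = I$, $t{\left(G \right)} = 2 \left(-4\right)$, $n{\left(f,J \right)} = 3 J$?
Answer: $\frac{14788967}{17} \approx 8.6994 \cdot 10^{5}$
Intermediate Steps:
$t{\left(G \right)} = -8$
$p{\left(U \right)} = -2 - \frac{8}{U}$
$\left(-1241\right) \left(-701\right) + p{\left(-34 \right)} = \left(-1241\right) \left(-701\right) - \left(2 + \frac{8}{-34}\right) = 869941 - \frac{30}{17} = \frac{14788967}{17}$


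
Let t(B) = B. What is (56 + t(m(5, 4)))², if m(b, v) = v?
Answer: 3600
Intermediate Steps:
(56 + t(m(5, 4)))² = (56 + 4)² = 60² = 3600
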